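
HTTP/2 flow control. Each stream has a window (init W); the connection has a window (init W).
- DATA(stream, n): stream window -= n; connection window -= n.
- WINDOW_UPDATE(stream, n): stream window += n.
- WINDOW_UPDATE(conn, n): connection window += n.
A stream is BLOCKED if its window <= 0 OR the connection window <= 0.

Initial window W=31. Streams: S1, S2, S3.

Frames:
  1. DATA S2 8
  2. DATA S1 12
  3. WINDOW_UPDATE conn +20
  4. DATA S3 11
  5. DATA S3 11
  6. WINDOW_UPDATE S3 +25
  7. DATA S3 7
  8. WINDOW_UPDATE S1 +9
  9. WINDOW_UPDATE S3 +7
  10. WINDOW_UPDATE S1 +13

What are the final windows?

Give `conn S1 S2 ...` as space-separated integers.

Op 1: conn=23 S1=31 S2=23 S3=31 blocked=[]
Op 2: conn=11 S1=19 S2=23 S3=31 blocked=[]
Op 3: conn=31 S1=19 S2=23 S3=31 blocked=[]
Op 4: conn=20 S1=19 S2=23 S3=20 blocked=[]
Op 5: conn=9 S1=19 S2=23 S3=9 blocked=[]
Op 6: conn=9 S1=19 S2=23 S3=34 blocked=[]
Op 7: conn=2 S1=19 S2=23 S3=27 blocked=[]
Op 8: conn=2 S1=28 S2=23 S3=27 blocked=[]
Op 9: conn=2 S1=28 S2=23 S3=34 blocked=[]
Op 10: conn=2 S1=41 S2=23 S3=34 blocked=[]

Answer: 2 41 23 34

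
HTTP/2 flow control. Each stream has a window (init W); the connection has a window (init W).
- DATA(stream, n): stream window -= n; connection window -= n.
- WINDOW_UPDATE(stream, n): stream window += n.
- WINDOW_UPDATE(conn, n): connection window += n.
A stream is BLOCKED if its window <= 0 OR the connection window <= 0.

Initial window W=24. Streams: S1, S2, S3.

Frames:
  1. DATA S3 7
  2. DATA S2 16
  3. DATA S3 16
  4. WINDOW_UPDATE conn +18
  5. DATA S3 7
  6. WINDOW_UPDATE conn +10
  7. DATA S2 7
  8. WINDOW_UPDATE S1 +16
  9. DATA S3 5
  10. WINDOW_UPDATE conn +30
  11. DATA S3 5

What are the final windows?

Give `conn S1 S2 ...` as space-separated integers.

Op 1: conn=17 S1=24 S2=24 S3=17 blocked=[]
Op 2: conn=1 S1=24 S2=8 S3=17 blocked=[]
Op 3: conn=-15 S1=24 S2=8 S3=1 blocked=[1, 2, 3]
Op 4: conn=3 S1=24 S2=8 S3=1 blocked=[]
Op 5: conn=-4 S1=24 S2=8 S3=-6 blocked=[1, 2, 3]
Op 6: conn=6 S1=24 S2=8 S3=-6 blocked=[3]
Op 7: conn=-1 S1=24 S2=1 S3=-6 blocked=[1, 2, 3]
Op 8: conn=-1 S1=40 S2=1 S3=-6 blocked=[1, 2, 3]
Op 9: conn=-6 S1=40 S2=1 S3=-11 blocked=[1, 2, 3]
Op 10: conn=24 S1=40 S2=1 S3=-11 blocked=[3]
Op 11: conn=19 S1=40 S2=1 S3=-16 blocked=[3]

Answer: 19 40 1 -16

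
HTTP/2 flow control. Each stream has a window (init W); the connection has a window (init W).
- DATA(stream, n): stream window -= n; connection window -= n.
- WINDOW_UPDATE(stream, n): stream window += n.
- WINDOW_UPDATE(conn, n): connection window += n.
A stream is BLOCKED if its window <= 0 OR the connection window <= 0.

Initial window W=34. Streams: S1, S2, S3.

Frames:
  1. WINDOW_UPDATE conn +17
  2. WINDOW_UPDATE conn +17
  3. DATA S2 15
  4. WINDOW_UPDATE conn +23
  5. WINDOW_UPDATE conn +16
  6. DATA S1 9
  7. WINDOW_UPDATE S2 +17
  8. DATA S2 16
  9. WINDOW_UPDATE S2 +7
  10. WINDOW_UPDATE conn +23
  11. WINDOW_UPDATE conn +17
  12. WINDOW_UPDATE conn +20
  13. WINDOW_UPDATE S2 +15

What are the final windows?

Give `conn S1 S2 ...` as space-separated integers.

Answer: 127 25 42 34

Derivation:
Op 1: conn=51 S1=34 S2=34 S3=34 blocked=[]
Op 2: conn=68 S1=34 S2=34 S3=34 blocked=[]
Op 3: conn=53 S1=34 S2=19 S3=34 blocked=[]
Op 4: conn=76 S1=34 S2=19 S3=34 blocked=[]
Op 5: conn=92 S1=34 S2=19 S3=34 blocked=[]
Op 6: conn=83 S1=25 S2=19 S3=34 blocked=[]
Op 7: conn=83 S1=25 S2=36 S3=34 blocked=[]
Op 8: conn=67 S1=25 S2=20 S3=34 blocked=[]
Op 9: conn=67 S1=25 S2=27 S3=34 blocked=[]
Op 10: conn=90 S1=25 S2=27 S3=34 blocked=[]
Op 11: conn=107 S1=25 S2=27 S3=34 blocked=[]
Op 12: conn=127 S1=25 S2=27 S3=34 blocked=[]
Op 13: conn=127 S1=25 S2=42 S3=34 blocked=[]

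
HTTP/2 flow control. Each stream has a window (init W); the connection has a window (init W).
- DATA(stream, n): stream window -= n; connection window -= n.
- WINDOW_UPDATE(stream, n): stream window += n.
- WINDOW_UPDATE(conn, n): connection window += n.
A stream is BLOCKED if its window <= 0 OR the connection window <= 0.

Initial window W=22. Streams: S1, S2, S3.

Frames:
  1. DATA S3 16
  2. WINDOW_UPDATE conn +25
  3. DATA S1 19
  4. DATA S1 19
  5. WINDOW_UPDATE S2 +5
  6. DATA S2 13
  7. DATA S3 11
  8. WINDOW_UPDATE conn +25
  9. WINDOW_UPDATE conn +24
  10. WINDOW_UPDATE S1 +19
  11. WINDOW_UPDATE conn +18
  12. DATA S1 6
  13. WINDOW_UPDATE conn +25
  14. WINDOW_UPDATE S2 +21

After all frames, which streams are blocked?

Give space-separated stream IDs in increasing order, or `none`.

Answer: S1 S3

Derivation:
Op 1: conn=6 S1=22 S2=22 S3=6 blocked=[]
Op 2: conn=31 S1=22 S2=22 S3=6 blocked=[]
Op 3: conn=12 S1=3 S2=22 S3=6 blocked=[]
Op 4: conn=-7 S1=-16 S2=22 S3=6 blocked=[1, 2, 3]
Op 5: conn=-7 S1=-16 S2=27 S3=6 blocked=[1, 2, 3]
Op 6: conn=-20 S1=-16 S2=14 S3=6 blocked=[1, 2, 3]
Op 7: conn=-31 S1=-16 S2=14 S3=-5 blocked=[1, 2, 3]
Op 8: conn=-6 S1=-16 S2=14 S3=-5 blocked=[1, 2, 3]
Op 9: conn=18 S1=-16 S2=14 S3=-5 blocked=[1, 3]
Op 10: conn=18 S1=3 S2=14 S3=-5 blocked=[3]
Op 11: conn=36 S1=3 S2=14 S3=-5 blocked=[3]
Op 12: conn=30 S1=-3 S2=14 S3=-5 blocked=[1, 3]
Op 13: conn=55 S1=-3 S2=14 S3=-5 blocked=[1, 3]
Op 14: conn=55 S1=-3 S2=35 S3=-5 blocked=[1, 3]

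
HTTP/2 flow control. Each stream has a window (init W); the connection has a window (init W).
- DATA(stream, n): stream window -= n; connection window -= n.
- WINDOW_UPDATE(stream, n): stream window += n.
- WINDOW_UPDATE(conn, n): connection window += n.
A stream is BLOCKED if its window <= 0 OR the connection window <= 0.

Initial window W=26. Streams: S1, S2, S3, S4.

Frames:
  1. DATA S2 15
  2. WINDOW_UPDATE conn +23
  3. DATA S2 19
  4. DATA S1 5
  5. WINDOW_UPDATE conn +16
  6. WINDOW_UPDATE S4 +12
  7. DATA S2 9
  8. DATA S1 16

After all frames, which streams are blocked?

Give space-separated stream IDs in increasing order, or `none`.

Op 1: conn=11 S1=26 S2=11 S3=26 S4=26 blocked=[]
Op 2: conn=34 S1=26 S2=11 S3=26 S4=26 blocked=[]
Op 3: conn=15 S1=26 S2=-8 S3=26 S4=26 blocked=[2]
Op 4: conn=10 S1=21 S2=-8 S3=26 S4=26 blocked=[2]
Op 5: conn=26 S1=21 S2=-8 S3=26 S4=26 blocked=[2]
Op 6: conn=26 S1=21 S2=-8 S3=26 S4=38 blocked=[2]
Op 7: conn=17 S1=21 S2=-17 S3=26 S4=38 blocked=[2]
Op 8: conn=1 S1=5 S2=-17 S3=26 S4=38 blocked=[2]

Answer: S2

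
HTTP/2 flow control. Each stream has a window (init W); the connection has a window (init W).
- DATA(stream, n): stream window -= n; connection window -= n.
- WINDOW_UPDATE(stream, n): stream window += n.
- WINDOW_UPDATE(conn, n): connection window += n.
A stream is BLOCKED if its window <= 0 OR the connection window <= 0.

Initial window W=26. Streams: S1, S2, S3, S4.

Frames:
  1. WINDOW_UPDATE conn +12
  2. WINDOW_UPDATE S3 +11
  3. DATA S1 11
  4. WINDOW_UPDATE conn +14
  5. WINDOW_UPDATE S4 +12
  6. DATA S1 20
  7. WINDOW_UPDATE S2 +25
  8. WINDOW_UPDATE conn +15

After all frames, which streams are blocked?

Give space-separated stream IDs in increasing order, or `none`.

Answer: S1

Derivation:
Op 1: conn=38 S1=26 S2=26 S3=26 S4=26 blocked=[]
Op 2: conn=38 S1=26 S2=26 S3=37 S4=26 blocked=[]
Op 3: conn=27 S1=15 S2=26 S3=37 S4=26 blocked=[]
Op 4: conn=41 S1=15 S2=26 S3=37 S4=26 blocked=[]
Op 5: conn=41 S1=15 S2=26 S3=37 S4=38 blocked=[]
Op 6: conn=21 S1=-5 S2=26 S3=37 S4=38 blocked=[1]
Op 7: conn=21 S1=-5 S2=51 S3=37 S4=38 blocked=[1]
Op 8: conn=36 S1=-5 S2=51 S3=37 S4=38 blocked=[1]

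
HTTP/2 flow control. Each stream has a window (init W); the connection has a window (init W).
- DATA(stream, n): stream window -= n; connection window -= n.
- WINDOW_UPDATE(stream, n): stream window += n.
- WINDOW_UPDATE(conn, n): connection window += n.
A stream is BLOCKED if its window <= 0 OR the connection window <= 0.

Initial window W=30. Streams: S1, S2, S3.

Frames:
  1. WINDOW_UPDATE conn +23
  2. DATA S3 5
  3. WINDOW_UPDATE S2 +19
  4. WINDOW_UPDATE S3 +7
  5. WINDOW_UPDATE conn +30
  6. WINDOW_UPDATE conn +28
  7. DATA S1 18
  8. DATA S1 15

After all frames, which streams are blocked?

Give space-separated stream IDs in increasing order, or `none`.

Answer: S1

Derivation:
Op 1: conn=53 S1=30 S2=30 S3=30 blocked=[]
Op 2: conn=48 S1=30 S2=30 S3=25 blocked=[]
Op 3: conn=48 S1=30 S2=49 S3=25 blocked=[]
Op 4: conn=48 S1=30 S2=49 S3=32 blocked=[]
Op 5: conn=78 S1=30 S2=49 S3=32 blocked=[]
Op 6: conn=106 S1=30 S2=49 S3=32 blocked=[]
Op 7: conn=88 S1=12 S2=49 S3=32 blocked=[]
Op 8: conn=73 S1=-3 S2=49 S3=32 blocked=[1]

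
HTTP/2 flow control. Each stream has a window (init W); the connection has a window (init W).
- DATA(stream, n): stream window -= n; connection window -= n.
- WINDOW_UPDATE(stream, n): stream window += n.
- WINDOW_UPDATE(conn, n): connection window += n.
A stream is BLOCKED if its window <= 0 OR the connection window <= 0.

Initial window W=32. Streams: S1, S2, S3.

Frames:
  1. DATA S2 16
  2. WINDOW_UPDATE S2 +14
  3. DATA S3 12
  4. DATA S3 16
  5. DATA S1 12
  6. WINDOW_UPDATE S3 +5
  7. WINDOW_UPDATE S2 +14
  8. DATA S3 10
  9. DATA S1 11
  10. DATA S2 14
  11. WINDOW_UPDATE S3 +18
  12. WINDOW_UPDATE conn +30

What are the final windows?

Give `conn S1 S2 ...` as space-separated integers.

Answer: -29 9 30 17

Derivation:
Op 1: conn=16 S1=32 S2=16 S3=32 blocked=[]
Op 2: conn=16 S1=32 S2=30 S3=32 blocked=[]
Op 3: conn=4 S1=32 S2=30 S3=20 blocked=[]
Op 4: conn=-12 S1=32 S2=30 S3=4 blocked=[1, 2, 3]
Op 5: conn=-24 S1=20 S2=30 S3=4 blocked=[1, 2, 3]
Op 6: conn=-24 S1=20 S2=30 S3=9 blocked=[1, 2, 3]
Op 7: conn=-24 S1=20 S2=44 S3=9 blocked=[1, 2, 3]
Op 8: conn=-34 S1=20 S2=44 S3=-1 blocked=[1, 2, 3]
Op 9: conn=-45 S1=9 S2=44 S3=-1 blocked=[1, 2, 3]
Op 10: conn=-59 S1=9 S2=30 S3=-1 blocked=[1, 2, 3]
Op 11: conn=-59 S1=9 S2=30 S3=17 blocked=[1, 2, 3]
Op 12: conn=-29 S1=9 S2=30 S3=17 blocked=[1, 2, 3]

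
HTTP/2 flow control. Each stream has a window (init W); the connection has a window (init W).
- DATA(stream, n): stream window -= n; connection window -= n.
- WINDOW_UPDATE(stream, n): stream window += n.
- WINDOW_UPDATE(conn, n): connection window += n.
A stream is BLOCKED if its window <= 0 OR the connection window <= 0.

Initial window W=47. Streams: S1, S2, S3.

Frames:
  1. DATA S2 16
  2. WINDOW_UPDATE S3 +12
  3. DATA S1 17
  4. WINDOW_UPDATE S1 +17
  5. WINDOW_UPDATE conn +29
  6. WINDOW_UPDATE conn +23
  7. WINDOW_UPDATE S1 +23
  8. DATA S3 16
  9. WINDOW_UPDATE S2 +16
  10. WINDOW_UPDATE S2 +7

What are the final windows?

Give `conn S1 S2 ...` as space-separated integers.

Op 1: conn=31 S1=47 S2=31 S3=47 blocked=[]
Op 2: conn=31 S1=47 S2=31 S3=59 blocked=[]
Op 3: conn=14 S1=30 S2=31 S3=59 blocked=[]
Op 4: conn=14 S1=47 S2=31 S3=59 blocked=[]
Op 5: conn=43 S1=47 S2=31 S3=59 blocked=[]
Op 6: conn=66 S1=47 S2=31 S3=59 blocked=[]
Op 7: conn=66 S1=70 S2=31 S3=59 blocked=[]
Op 8: conn=50 S1=70 S2=31 S3=43 blocked=[]
Op 9: conn=50 S1=70 S2=47 S3=43 blocked=[]
Op 10: conn=50 S1=70 S2=54 S3=43 blocked=[]

Answer: 50 70 54 43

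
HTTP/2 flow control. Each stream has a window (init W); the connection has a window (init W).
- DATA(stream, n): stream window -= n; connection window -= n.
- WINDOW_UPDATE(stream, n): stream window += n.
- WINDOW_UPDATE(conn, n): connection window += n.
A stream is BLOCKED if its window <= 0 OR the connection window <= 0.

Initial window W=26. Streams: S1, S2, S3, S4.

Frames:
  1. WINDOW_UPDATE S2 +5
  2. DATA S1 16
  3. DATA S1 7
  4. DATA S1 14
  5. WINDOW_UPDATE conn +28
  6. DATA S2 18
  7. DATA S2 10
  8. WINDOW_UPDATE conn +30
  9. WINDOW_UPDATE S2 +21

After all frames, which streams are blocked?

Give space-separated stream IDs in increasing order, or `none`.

Op 1: conn=26 S1=26 S2=31 S3=26 S4=26 blocked=[]
Op 2: conn=10 S1=10 S2=31 S3=26 S4=26 blocked=[]
Op 3: conn=3 S1=3 S2=31 S3=26 S4=26 blocked=[]
Op 4: conn=-11 S1=-11 S2=31 S3=26 S4=26 blocked=[1, 2, 3, 4]
Op 5: conn=17 S1=-11 S2=31 S3=26 S4=26 blocked=[1]
Op 6: conn=-1 S1=-11 S2=13 S3=26 S4=26 blocked=[1, 2, 3, 4]
Op 7: conn=-11 S1=-11 S2=3 S3=26 S4=26 blocked=[1, 2, 3, 4]
Op 8: conn=19 S1=-11 S2=3 S3=26 S4=26 blocked=[1]
Op 9: conn=19 S1=-11 S2=24 S3=26 S4=26 blocked=[1]

Answer: S1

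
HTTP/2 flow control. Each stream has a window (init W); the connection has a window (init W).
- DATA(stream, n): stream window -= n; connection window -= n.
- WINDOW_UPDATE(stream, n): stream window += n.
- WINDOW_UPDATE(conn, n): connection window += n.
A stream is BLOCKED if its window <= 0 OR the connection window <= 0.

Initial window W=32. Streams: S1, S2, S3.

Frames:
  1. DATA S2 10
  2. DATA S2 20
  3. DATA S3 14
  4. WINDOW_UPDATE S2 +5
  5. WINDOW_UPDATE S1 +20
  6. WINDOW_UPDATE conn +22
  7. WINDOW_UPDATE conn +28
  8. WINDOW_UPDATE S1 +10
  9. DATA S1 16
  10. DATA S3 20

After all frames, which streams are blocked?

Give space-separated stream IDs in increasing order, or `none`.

Op 1: conn=22 S1=32 S2=22 S3=32 blocked=[]
Op 2: conn=2 S1=32 S2=2 S3=32 blocked=[]
Op 3: conn=-12 S1=32 S2=2 S3=18 blocked=[1, 2, 3]
Op 4: conn=-12 S1=32 S2=7 S3=18 blocked=[1, 2, 3]
Op 5: conn=-12 S1=52 S2=7 S3=18 blocked=[1, 2, 3]
Op 6: conn=10 S1=52 S2=7 S3=18 blocked=[]
Op 7: conn=38 S1=52 S2=7 S3=18 blocked=[]
Op 8: conn=38 S1=62 S2=7 S3=18 blocked=[]
Op 9: conn=22 S1=46 S2=7 S3=18 blocked=[]
Op 10: conn=2 S1=46 S2=7 S3=-2 blocked=[3]

Answer: S3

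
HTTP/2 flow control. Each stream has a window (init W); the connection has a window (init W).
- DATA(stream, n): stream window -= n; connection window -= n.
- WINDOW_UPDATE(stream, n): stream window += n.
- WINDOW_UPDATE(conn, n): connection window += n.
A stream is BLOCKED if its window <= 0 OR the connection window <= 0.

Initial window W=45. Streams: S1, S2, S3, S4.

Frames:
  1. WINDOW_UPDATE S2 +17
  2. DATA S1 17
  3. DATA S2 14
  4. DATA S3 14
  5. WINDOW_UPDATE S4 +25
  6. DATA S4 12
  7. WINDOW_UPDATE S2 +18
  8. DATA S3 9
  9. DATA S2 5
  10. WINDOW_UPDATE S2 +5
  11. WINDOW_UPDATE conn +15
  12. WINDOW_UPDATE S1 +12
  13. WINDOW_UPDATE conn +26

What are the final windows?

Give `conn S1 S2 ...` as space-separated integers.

Op 1: conn=45 S1=45 S2=62 S3=45 S4=45 blocked=[]
Op 2: conn=28 S1=28 S2=62 S3=45 S4=45 blocked=[]
Op 3: conn=14 S1=28 S2=48 S3=45 S4=45 blocked=[]
Op 4: conn=0 S1=28 S2=48 S3=31 S4=45 blocked=[1, 2, 3, 4]
Op 5: conn=0 S1=28 S2=48 S3=31 S4=70 blocked=[1, 2, 3, 4]
Op 6: conn=-12 S1=28 S2=48 S3=31 S4=58 blocked=[1, 2, 3, 4]
Op 7: conn=-12 S1=28 S2=66 S3=31 S4=58 blocked=[1, 2, 3, 4]
Op 8: conn=-21 S1=28 S2=66 S3=22 S4=58 blocked=[1, 2, 3, 4]
Op 9: conn=-26 S1=28 S2=61 S3=22 S4=58 blocked=[1, 2, 3, 4]
Op 10: conn=-26 S1=28 S2=66 S3=22 S4=58 blocked=[1, 2, 3, 4]
Op 11: conn=-11 S1=28 S2=66 S3=22 S4=58 blocked=[1, 2, 3, 4]
Op 12: conn=-11 S1=40 S2=66 S3=22 S4=58 blocked=[1, 2, 3, 4]
Op 13: conn=15 S1=40 S2=66 S3=22 S4=58 blocked=[]

Answer: 15 40 66 22 58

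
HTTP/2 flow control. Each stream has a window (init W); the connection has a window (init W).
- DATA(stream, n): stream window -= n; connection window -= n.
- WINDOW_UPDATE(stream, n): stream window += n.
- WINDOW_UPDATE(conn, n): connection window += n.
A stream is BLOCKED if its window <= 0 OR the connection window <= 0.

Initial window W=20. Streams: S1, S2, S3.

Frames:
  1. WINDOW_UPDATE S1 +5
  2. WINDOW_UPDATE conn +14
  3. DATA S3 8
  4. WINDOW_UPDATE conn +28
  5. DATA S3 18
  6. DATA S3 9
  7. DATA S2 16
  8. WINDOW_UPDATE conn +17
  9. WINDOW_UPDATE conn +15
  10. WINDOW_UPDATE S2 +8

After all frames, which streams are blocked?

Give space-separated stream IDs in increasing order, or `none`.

Op 1: conn=20 S1=25 S2=20 S3=20 blocked=[]
Op 2: conn=34 S1=25 S2=20 S3=20 blocked=[]
Op 3: conn=26 S1=25 S2=20 S3=12 blocked=[]
Op 4: conn=54 S1=25 S2=20 S3=12 blocked=[]
Op 5: conn=36 S1=25 S2=20 S3=-6 blocked=[3]
Op 6: conn=27 S1=25 S2=20 S3=-15 blocked=[3]
Op 7: conn=11 S1=25 S2=4 S3=-15 blocked=[3]
Op 8: conn=28 S1=25 S2=4 S3=-15 blocked=[3]
Op 9: conn=43 S1=25 S2=4 S3=-15 blocked=[3]
Op 10: conn=43 S1=25 S2=12 S3=-15 blocked=[3]

Answer: S3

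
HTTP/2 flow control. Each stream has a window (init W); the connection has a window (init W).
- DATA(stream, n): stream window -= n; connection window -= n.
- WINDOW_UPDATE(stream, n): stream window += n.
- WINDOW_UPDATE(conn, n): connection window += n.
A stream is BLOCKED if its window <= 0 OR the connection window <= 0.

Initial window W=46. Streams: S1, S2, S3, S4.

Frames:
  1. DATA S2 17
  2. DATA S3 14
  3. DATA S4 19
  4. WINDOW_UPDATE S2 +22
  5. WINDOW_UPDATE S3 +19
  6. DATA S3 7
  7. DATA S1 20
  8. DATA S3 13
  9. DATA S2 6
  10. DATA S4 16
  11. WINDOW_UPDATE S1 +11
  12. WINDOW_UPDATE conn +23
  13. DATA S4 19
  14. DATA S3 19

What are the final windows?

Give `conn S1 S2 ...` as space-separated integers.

Answer: -81 37 45 12 -8

Derivation:
Op 1: conn=29 S1=46 S2=29 S3=46 S4=46 blocked=[]
Op 2: conn=15 S1=46 S2=29 S3=32 S4=46 blocked=[]
Op 3: conn=-4 S1=46 S2=29 S3=32 S4=27 blocked=[1, 2, 3, 4]
Op 4: conn=-4 S1=46 S2=51 S3=32 S4=27 blocked=[1, 2, 3, 4]
Op 5: conn=-4 S1=46 S2=51 S3=51 S4=27 blocked=[1, 2, 3, 4]
Op 6: conn=-11 S1=46 S2=51 S3=44 S4=27 blocked=[1, 2, 3, 4]
Op 7: conn=-31 S1=26 S2=51 S3=44 S4=27 blocked=[1, 2, 3, 4]
Op 8: conn=-44 S1=26 S2=51 S3=31 S4=27 blocked=[1, 2, 3, 4]
Op 9: conn=-50 S1=26 S2=45 S3=31 S4=27 blocked=[1, 2, 3, 4]
Op 10: conn=-66 S1=26 S2=45 S3=31 S4=11 blocked=[1, 2, 3, 4]
Op 11: conn=-66 S1=37 S2=45 S3=31 S4=11 blocked=[1, 2, 3, 4]
Op 12: conn=-43 S1=37 S2=45 S3=31 S4=11 blocked=[1, 2, 3, 4]
Op 13: conn=-62 S1=37 S2=45 S3=31 S4=-8 blocked=[1, 2, 3, 4]
Op 14: conn=-81 S1=37 S2=45 S3=12 S4=-8 blocked=[1, 2, 3, 4]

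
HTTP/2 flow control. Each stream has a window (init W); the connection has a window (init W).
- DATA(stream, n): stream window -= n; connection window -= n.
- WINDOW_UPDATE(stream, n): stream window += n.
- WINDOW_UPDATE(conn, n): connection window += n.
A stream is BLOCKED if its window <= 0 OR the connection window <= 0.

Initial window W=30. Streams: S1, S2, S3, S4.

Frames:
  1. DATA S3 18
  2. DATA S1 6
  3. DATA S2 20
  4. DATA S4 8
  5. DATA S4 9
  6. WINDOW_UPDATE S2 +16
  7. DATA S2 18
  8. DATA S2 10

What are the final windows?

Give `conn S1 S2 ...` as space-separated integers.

Answer: -59 24 -2 12 13

Derivation:
Op 1: conn=12 S1=30 S2=30 S3=12 S4=30 blocked=[]
Op 2: conn=6 S1=24 S2=30 S3=12 S4=30 blocked=[]
Op 3: conn=-14 S1=24 S2=10 S3=12 S4=30 blocked=[1, 2, 3, 4]
Op 4: conn=-22 S1=24 S2=10 S3=12 S4=22 blocked=[1, 2, 3, 4]
Op 5: conn=-31 S1=24 S2=10 S3=12 S4=13 blocked=[1, 2, 3, 4]
Op 6: conn=-31 S1=24 S2=26 S3=12 S4=13 blocked=[1, 2, 3, 4]
Op 7: conn=-49 S1=24 S2=8 S3=12 S4=13 blocked=[1, 2, 3, 4]
Op 8: conn=-59 S1=24 S2=-2 S3=12 S4=13 blocked=[1, 2, 3, 4]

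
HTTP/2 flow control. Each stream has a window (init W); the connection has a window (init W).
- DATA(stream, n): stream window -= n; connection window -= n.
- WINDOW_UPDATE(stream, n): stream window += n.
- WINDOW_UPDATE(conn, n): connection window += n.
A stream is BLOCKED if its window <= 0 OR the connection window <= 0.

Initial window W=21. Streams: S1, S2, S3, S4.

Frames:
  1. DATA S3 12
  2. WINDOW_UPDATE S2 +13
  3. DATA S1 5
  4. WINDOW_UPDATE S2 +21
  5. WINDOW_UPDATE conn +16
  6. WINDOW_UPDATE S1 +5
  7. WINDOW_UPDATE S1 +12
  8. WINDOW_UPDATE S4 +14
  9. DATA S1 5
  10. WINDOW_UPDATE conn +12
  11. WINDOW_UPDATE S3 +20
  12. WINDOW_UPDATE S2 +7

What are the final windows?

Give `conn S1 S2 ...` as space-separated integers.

Op 1: conn=9 S1=21 S2=21 S3=9 S4=21 blocked=[]
Op 2: conn=9 S1=21 S2=34 S3=9 S4=21 blocked=[]
Op 3: conn=4 S1=16 S2=34 S3=9 S4=21 blocked=[]
Op 4: conn=4 S1=16 S2=55 S3=9 S4=21 blocked=[]
Op 5: conn=20 S1=16 S2=55 S3=9 S4=21 blocked=[]
Op 6: conn=20 S1=21 S2=55 S3=9 S4=21 blocked=[]
Op 7: conn=20 S1=33 S2=55 S3=9 S4=21 blocked=[]
Op 8: conn=20 S1=33 S2=55 S3=9 S4=35 blocked=[]
Op 9: conn=15 S1=28 S2=55 S3=9 S4=35 blocked=[]
Op 10: conn=27 S1=28 S2=55 S3=9 S4=35 blocked=[]
Op 11: conn=27 S1=28 S2=55 S3=29 S4=35 blocked=[]
Op 12: conn=27 S1=28 S2=62 S3=29 S4=35 blocked=[]

Answer: 27 28 62 29 35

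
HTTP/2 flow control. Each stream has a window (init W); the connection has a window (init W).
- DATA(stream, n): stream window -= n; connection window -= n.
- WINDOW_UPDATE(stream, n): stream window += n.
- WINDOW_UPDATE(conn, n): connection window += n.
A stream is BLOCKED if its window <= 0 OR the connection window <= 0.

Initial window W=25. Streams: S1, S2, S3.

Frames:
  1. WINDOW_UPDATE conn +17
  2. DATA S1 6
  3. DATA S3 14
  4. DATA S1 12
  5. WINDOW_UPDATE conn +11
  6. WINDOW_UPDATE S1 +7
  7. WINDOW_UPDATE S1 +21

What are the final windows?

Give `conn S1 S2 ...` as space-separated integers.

Answer: 21 35 25 11

Derivation:
Op 1: conn=42 S1=25 S2=25 S3=25 blocked=[]
Op 2: conn=36 S1=19 S2=25 S3=25 blocked=[]
Op 3: conn=22 S1=19 S2=25 S3=11 blocked=[]
Op 4: conn=10 S1=7 S2=25 S3=11 blocked=[]
Op 5: conn=21 S1=7 S2=25 S3=11 blocked=[]
Op 6: conn=21 S1=14 S2=25 S3=11 blocked=[]
Op 7: conn=21 S1=35 S2=25 S3=11 blocked=[]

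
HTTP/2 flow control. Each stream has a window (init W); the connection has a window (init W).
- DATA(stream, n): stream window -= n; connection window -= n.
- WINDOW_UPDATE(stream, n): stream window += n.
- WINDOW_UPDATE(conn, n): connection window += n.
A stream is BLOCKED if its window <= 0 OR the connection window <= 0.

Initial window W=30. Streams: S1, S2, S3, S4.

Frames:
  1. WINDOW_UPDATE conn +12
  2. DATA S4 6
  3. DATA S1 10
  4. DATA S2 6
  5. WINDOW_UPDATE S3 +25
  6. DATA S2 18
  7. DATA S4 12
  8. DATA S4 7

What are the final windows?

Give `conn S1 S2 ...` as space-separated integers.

Answer: -17 20 6 55 5

Derivation:
Op 1: conn=42 S1=30 S2=30 S3=30 S4=30 blocked=[]
Op 2: conn=36 S1=30 S2=30 S3=30 S4=24 blocked=[]
Op 3: conn=26 S1=20 S2=30 S3=30 S4=24 blocked=[]
Op 4: conn=20 S1=20 S2=24 S3=30 S4=24 blocked=[]
Op 5: conn=20 S1=20 S2=24 S3=55 S4=24 blocked=[]
Op 6: conn=2 S1=20 S2=6 S3=55 S4=24 blocked=[]
Op 7: conn=-10 S1=20 S2=6 S3=55 S4=12 blocked=[1, 2, 3, 4]
Op 8: conn=-17 S1=20 S2=6 S3=55 S4=5 blocked=[1, 2, 3, 4]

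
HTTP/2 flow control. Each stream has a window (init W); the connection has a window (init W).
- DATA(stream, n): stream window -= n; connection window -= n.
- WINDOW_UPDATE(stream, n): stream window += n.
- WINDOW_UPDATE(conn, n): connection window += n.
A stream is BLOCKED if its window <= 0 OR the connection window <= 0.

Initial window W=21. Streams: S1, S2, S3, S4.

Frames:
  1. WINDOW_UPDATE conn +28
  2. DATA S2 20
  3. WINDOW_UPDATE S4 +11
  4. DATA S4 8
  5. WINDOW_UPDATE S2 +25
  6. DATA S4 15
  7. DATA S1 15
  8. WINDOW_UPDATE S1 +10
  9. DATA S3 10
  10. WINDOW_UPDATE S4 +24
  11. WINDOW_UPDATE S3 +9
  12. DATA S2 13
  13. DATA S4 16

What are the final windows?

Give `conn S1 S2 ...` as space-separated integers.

Op 1: conn=49 S1=21 S2=21 S3=21 S4=21 blocked=[]
Op 2: conn=29 S1=21 S2=1 S3=21 S4=21 blocked=[]
Op 3: conn=29 S1=21 S2=1 S3=21 S4=32 blocked=[]
Op 4: conn=21 S1=21 S2=1 S3=21 S4=24 blocked=[]
Op 5: conn=21 S1=21 S2=26 S3=21 S4=24 blocked=[]
Op 6: conn=6 S1=21 S2=26 S3=21 S4=9 blocked=[]
Op 7: conn=-9 S1=6 S2=26 S3=21 S4=9 blocked=[1, 2, 3, 4]
Op 8: conn=-9 S1=16 S2=26 S3=21 S4=9 blocked=[1, 2, 3, 4]
Op 9: conn=-19 S1=16 S2=26 S3=11 S4=9 blocked=[1, 2, 3, 4]
Op 10: conn=-19 S1=16 S2=26 S3=11 S4=33 blocked=[1, 2, 3, 4]
Op 11: conn=-19 S1=16 S2=26 S3=20 S4=33 blocked=[1, 2, 3, 4]
Op 12: conn=-32 S1=16 S2=13 S3=20 S4=33 blocked=[1, 2, 3, 4]
Op 13: conn=-48 S1=16 S2=13 S3=20 S4=17 blocked=[1, 2, 3, 4]

Answer: -48 16 13 20 17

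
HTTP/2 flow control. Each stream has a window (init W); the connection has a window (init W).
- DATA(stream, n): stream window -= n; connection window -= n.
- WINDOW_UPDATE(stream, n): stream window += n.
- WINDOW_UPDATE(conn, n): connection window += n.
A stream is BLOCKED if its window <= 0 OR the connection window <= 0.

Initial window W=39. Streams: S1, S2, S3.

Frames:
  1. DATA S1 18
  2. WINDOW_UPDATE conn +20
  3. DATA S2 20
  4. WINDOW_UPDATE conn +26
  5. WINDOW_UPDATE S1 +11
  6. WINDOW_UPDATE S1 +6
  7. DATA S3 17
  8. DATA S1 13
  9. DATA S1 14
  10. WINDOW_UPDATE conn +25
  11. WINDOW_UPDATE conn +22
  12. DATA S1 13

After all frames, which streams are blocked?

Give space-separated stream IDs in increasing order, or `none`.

Op 1: conn=21 S1=21 S2=39 S3=39 blocked=[]
Op 2: conn=41 S1=21 S2=39 S3=39 blocked=[]
Op 3: conn=21 S1=21 S2=19 S3=39 blocked=[]
Op 4: conn=47 S1=21 S2=19 S3=39 blocked=[]
Op 5: conn=47 S1=32 S2=19 S3=39 blocked=[]
Op 6: conn=47 S1=38 S2=19 S3=39 blocked=[]
Op 7: conn=30 S1=38 S2=19 S3=22 blocked=[]
Op 8: conn=17 S1=25 S2=19 S3=22 blocked=[]
Op 9: conn=3 S1=11 S2=19 S3=22 blocked=[]
Op 10: conn=28 S1=11 S2=19 S3=22 blocked=[]
Op 11: conn=50 S1=11 S2=19 S3=22 blocked=[]
Op 12: conn=37 S1=-2 S2=19 S3=22 blocked=[1]

Answer: S1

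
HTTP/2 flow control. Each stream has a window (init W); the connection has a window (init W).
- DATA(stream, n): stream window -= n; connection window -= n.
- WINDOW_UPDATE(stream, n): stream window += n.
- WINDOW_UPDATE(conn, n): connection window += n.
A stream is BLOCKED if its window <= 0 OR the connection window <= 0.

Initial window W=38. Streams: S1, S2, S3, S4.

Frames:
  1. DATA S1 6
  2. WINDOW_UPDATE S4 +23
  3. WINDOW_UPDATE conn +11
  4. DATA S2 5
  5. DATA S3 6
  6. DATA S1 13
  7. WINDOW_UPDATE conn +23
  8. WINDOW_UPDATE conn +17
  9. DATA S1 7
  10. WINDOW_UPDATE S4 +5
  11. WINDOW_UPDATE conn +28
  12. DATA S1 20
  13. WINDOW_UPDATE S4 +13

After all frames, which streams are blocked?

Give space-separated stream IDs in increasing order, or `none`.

Op 1: conn=32 S1=32 S2=38 S3=38 S4=38 blocked=[]
Op 2: conn=32 S1=32 S2=38 S3=38 S4=61 blocked=[]
Op 3: conn=43 S1=32 S2=38 S3=38 S4=61 blocked=[]
Op 4: conn=38 S1=32 S2=33 S3=38 S4=61 blocked=[]
Op 5: conn=32 S1=32 S2=33 S3=32 S4=61 blocked=[]
Op 6: conn=19 S1=19 S2=33 S3=32 S4=61 blocked=[]
Op 7: conn=42 S1=19 S2=33 S3=32 S4=61 blocked=[]
Op 8: conn=59 S1=19 S2=33 S3=32 S4=61 blocked=[]
Op 9: conn=52 S1=12 S2=33 S3=32 S4=61 blocked=[]
Op 10: conn=52 S1=12 S2=33 S3=32 S4=66 blocked=[]
Op 11: conn=80 S1=12 S2=33 S3=32 S4=66 blocked=[]
Op 12: conn=60 S1=-8 S2=33 S3=32 S4=66 blocked=[1]
Op 13: conn=60 S1=-8 S2=33 S3=32 S4=79 blocked=[1]

Answer: S1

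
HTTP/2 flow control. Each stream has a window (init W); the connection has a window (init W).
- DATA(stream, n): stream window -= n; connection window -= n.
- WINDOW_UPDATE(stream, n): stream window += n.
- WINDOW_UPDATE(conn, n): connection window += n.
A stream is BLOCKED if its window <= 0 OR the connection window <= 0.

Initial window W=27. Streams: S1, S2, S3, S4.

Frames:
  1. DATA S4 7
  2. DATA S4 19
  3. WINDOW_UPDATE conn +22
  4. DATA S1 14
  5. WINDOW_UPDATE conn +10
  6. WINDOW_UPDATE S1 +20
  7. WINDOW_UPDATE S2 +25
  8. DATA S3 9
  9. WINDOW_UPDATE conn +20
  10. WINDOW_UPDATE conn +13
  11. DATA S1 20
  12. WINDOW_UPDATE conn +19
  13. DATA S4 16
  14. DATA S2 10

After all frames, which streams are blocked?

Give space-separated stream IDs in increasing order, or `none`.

Answer: S4

Derivation:
Op 1: conn=20 S1=27 S2=27 S3=27 S4=20 blocked=[]
Op 2: conn=1 S1=27 S2=27 S3=27 S4=1 blocked=[]
Op 3: conn=23 S1=27 S2=27 S3=27 S4=1 blocked=[]
Op 4: conn=9 S1=13 S2=27 S3=27 S4=1 blocked=[]
Op 5: conn=19 S1=13 S2=27 S3=27 S4=1 blocked=[]
Op 6: conn=19 S1=33 S2=27 S3=27 S4=1 blocked=[]
Op 7: conn=19 S1=33 S2=52 S3=27 S4=1 blocked=[]
Op 8: conn=10 S1=33 S2=52 S3=18 S4=1 blocked=[]
Op 9: conn=30 S1=33 S2=52 S3=18 S4=1 blocked=[]
Op 10: conn=43 S1=33 S2=52 S3=18 S4=1 blocked=[]
Op 11: conn=23 S1=13 S2=52 S3=18 S4=1 blocked=[]
Op 12: conn=42 S1=13 S2=52 S3=18 S4=1 blocked=[]
Op 13: conn=26 S1=13 S2=52 S3=18 S4=-15 blocked=[4]
Op 14: conn=16 S1=13 S2=42 S3=18 S4=-15 blocked=[4]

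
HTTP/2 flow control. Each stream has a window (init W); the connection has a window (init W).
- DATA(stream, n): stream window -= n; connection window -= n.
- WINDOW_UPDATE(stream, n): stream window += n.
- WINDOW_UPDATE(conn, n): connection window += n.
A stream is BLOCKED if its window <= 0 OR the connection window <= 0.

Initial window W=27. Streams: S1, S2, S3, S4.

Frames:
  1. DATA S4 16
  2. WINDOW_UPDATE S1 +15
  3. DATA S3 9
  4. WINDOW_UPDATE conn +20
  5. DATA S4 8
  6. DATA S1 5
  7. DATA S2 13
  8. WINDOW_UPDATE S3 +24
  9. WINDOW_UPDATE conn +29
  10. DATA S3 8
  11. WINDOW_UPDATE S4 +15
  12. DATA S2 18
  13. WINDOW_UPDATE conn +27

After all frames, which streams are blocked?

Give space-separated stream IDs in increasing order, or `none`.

Op 1: conn=11 S1=27 S2=27 S3=27 S4=11 blocked=[]
Op 2: conn=11 S1=42 S2=27 S3=27 S4=11 blocked=[]
Op 3: conn=2 S1=42 S2=27 S3=18 S4=11 blocked=[]
Op 4: conn=22 S1=42 S2=27 S3=18 S4=11 blocked=[]
Op 5: conn=14 S1=42 S2=27 S3=18 S4=3 blocked=[]
Op 6: conn=9 S1=37 S2=27 S3=18 S4=3 blocked=[]
Op 7: conn=-4 S1=37 S2=14 S3=18 S4=3 blocked=[1, 2, 3, 4]
Op 8: conn=-4 S1=37 S2=14 S3=42 S4=3 blocked=[1, 2, 3, 4]
Op 9: conn=25 S1=37 S2=14 S3=42 S4=3 blocked=[]
Op 10: conn=17 S1=37 S2=14 S3=34 S4=3 blocked=[]
Op 11: conn=17 S1=37 S2=14 S3=34 S4=18 blocked=[]
Op 12: conn=-1 S1=37 S2=-4 S3=34 S4=18 blocked=[1, 2, 3, 4]
Op 13: conn=26 S1=37 S2=-4 S3=34 S4=18 blocked=[2]

Answer: S2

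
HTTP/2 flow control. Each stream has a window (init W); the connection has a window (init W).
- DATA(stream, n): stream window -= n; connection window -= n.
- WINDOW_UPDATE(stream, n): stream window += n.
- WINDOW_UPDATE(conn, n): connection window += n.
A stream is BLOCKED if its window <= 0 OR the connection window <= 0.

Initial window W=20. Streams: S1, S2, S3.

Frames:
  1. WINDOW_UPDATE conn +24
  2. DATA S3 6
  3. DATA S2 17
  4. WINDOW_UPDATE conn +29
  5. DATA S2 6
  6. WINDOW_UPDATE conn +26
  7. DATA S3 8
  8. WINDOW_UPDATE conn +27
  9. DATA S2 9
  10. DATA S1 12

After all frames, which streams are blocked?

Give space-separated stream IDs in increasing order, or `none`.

Answer: S2

Derivation:
Op 1: conn=44 S1=20 S2=20 S3=20 blocked=[]
Op 2: conn=38 S1=20 S2=20 S3=14 blocked=[]
Op 3: conn=21 S1=20 S2=3 S3=14 blocked=[]
Op 4: conn=50 S1=20 S2=3 S3=14 blocked=[]
Op 5: conn=44 S1=20 S2=-3 S3=14 blocked=[2]
Op 6: conn=70 S1=20 S2=-3 S3=14 blocked=[2]
Op 7: conn=62 S1=20 S2=-3 S3=6 blocked=[2]
Op 8: conn=89 S1=20 S2=-3 S3=6 blocked=[2]
Op 9: conn=80 S1=20 S2=-12 S3=6 blocked=[2]
Op 10: conn=68 S1=8 S2=-12 S3=6 blocked=[2]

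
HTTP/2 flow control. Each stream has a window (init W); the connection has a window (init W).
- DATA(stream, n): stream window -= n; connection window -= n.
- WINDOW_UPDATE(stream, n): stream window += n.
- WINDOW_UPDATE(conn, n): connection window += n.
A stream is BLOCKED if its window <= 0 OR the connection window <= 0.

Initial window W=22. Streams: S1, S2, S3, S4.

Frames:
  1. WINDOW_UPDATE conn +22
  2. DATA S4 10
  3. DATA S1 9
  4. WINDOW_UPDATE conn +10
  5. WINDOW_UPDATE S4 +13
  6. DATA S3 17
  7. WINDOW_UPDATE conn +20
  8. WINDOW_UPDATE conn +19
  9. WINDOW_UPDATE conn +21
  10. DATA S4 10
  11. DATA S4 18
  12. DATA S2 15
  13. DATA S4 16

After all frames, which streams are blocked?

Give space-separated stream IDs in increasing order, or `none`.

Answer: S4

Derivation:
Op 1: conn=44 S1=22 S2=22 S3=22 S4=22 blocked=[]
Op 2: conn=34 S1=22 S2=22 S3=22 S4=12 blocked=[]
Op 3: conn=25 S1=13 S2=22 S3=22 S4=12 blocked=[]
Op 4: conn=35 S1=13 S2=22 S3=22 S4=12 blocked=[]
Op 5: conn=35 S1=13 S2=22 S3=22 S4=25 blocked=[]
Op 6: conn=18 S1=13 S2=22 S3=5 S4=25 blocked=[]
Op 7: conn=38 S1=13 S2=22 S3=5 S4=25 blocked=[]
Op 8: conn=57 S1=13 S2=22 S3=5 S4=25 blocked=[]
Op 9: conn=78 S1=13 S2=22 S3=5 S4=25 blocked=[]
Op 10: conn=68 S1=13 S2=22 S3=5 S4=15 blocked=[]
Op 11: conn=50 S1=13 S2=22 S3=5 S4=-3 blocked=[4]
Op 12: conn=35 S1=13 S2=7 S3=5 S4=-3 blocked=[4]
Op 13: conn=19 S1=13 S2=7 S3=5 S4=-19 blocked=[4]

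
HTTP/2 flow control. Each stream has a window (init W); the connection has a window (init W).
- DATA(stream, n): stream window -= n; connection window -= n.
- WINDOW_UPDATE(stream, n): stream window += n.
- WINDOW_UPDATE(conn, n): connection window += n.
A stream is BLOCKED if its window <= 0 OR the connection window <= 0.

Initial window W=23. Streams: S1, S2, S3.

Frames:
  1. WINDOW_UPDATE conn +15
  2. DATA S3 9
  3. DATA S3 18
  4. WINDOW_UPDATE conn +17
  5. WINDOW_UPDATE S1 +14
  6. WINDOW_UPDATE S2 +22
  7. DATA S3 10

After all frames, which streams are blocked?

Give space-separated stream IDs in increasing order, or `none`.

Answer: S3

Derivation:
Op 1: conn=38 S1=23 S2=23 S3=23 blocked=[]
Op 2: conn=29 S1=23 S2=23 S3=14 blocked=[]
Op 3: conn=11 S1=23 S2=23 S3=-4 blocked=[3]
Op 4: conn=28 S1=23 S2=23 S3=-4 blocked=[3]
Op 5: conn=28 S1=37 S2=23 S3=-4 blocked=[3]
Op 6: conn=28 S1=37 S2=45 S3=-4 blocked=[3]
Op 7: conn=18 S1=37 S2=45 S3=-14 blocked=[3]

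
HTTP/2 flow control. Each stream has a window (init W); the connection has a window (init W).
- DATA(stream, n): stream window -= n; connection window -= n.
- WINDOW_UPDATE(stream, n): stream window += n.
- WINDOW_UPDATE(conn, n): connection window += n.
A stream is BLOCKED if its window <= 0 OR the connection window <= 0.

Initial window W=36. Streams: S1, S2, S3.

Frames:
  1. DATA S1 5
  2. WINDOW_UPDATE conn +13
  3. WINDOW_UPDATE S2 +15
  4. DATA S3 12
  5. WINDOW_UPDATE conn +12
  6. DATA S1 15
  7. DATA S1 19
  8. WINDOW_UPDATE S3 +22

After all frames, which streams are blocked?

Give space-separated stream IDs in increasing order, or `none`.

Op 1: conn=31 S1=31 S2=36 S3=36 blocked=[]
Op 2: conn=44 S1=31 S2=36 S3=36 blocked=[]
Op 3: conn=44 S1=31 S2=51 S3=36 blocked=[]
Op 4: conn=32 S1=31 S2=51 S3=24 blocked=[]
Op 5: conn=44 S1=31 S2=51 S3=24 blocked=[]
Op 6: conn=29 S1=16 S2=51 S3=24 blocked=[]
Op 7: conn=10 S1=-3 S2=51 S3=24 blocked=[1]
Op 8: conn=10 S1=-3 S2=51 S3=46 blocked=[1]

Answer: S1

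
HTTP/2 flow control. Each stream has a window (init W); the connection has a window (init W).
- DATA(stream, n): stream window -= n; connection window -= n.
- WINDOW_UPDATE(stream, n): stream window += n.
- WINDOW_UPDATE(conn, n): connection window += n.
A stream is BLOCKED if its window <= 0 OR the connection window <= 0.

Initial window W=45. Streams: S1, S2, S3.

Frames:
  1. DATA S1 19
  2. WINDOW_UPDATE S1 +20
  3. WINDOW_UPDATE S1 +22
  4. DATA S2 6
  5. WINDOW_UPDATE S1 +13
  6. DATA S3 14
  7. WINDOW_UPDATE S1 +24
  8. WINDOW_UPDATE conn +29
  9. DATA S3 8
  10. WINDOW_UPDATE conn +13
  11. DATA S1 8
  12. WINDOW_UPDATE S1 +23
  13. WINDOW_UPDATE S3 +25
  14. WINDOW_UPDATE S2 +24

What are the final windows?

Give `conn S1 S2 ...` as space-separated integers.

Op 1: conn=26 S1=26 S2=45 S3=45 blocked=[]
Op 2: conn=26 S1=46 S2=45 S3=45 blocked=[]
Op 3: conn=26 S1=68 S2=45 S3=45 blocked=[]
Op 4: conn=20 S1=68 S2=39 S3=45 blocked=[]
Op 5: conn=20 S1=81 S2=39 S3=45 blocked=[]
Op 6: conn=6 S1=81 S2=39 S3=31 blocked=[]
Op 7: conn=6 S1=105 S2=39 S3=31 blocked=[]
Op 8: conn=35 S1=105 S2=39 S3=31 blocked=[]
Op 9: conn=27 S1=105 S2=39 S3=23 blocked=[]
Op 10: conn=40 S1=105 S2=39 S3=23 blocked=[]
Op 11: conn=32 S1=97 S2=39 S3=23 blocked=[]
Op 12: conn=32 S1=120 S2=39 S3=23 blocked=[]
Op 13: conn=32 S1=120 S2=39 S3=48 blocked=[]
Op 14: conn=32 S1=120 S2=63 S3=48 blocked=[]

Answer: 32 120 63 48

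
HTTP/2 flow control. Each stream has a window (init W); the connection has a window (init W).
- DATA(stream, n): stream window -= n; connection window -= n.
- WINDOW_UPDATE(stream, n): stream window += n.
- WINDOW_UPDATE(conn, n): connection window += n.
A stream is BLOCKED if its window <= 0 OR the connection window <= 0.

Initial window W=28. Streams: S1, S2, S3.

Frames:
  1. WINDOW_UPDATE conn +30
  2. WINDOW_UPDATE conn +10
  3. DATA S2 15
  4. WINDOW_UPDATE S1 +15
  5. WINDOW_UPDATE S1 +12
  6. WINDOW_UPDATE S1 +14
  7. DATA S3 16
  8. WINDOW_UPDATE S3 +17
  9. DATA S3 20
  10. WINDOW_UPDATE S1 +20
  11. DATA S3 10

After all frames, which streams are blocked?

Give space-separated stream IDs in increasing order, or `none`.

Op 1: conn=58 S1=28 S2=28 S3=28 blocked=[]
Op 2: conn=68 S1=28 S2=28 S3=28 blocked=[]
Op 3: conn=53 S1=28 S2=13 S3=28 blocked=[]
Op 4: conn=53 S1=43 S2=13 S3=28 blocked=[]
Op 5: conn=53 S1=55 S2=13 S3=28 blocked=[]
Op 6: conn=53 S1=69 S2=13 S3=28 blocked=[]
Op 7: conn=37 S1=69 S2=13 S3=12 blocked=[]
Op 8: conn=37 S1=69 S2=13 S3=29 blocked=[]
Op 9: conn=17 S1=69 S2=13 S3=9 blocked=[]
Op 10: conn=17 S1=89 S2=13 S3=9 blocked=[]
Op 11: conn=7 S1=89 S2=13 S3=-1 blocked=[3]

Answer: S3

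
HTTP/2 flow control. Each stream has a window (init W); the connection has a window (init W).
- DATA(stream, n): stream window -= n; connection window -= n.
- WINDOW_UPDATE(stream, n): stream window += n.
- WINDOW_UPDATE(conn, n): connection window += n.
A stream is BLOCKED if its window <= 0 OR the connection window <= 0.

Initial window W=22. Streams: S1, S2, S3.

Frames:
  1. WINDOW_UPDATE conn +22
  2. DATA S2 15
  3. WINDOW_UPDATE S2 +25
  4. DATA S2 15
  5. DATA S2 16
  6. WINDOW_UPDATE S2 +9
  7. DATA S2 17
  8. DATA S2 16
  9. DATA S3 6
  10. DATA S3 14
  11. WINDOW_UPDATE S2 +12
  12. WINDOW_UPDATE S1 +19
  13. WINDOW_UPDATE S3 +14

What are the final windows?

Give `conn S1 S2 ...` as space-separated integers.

Answer: -55 41 -11 16

Derivation:
Op 1: conn=44 S1=22 S2=22 S3=22 blocked=[]
Op 2: conn=29 S1=22 S2=7 S3=22 blocked=[]
Op 3: conn=29 S1=22 S2=32 S3=22 blocked=[]
Op 4: conn=14 S1=22 S2=17 S3=22 blocked=[]
Op 5: conn=-2 S1=22 S2=1 S3=22 blocked=[1, 2, 3]
Op 6: conn=-2 S1=22 S2=10 S3=22 blocked=[1, 2, 3]
Op 7: conn=-19 S1=22 S2=-7 S3=22 blocked=[1, 2, 3]
Op 8: conn=-35 S1=22 S2=-23 S3=22 blocked=[1, 2, 3]
Op 9: conn=-41 S1=22 S2=-23 S3=16 blocked=[1, 2, 3]
Op 10: conn=-55 S1=22 S2=-23 S3=2 blocked=[1, 2, 3]
Op 11: conn=-55 S1=22 S2=-11 S3=2 blocked=[1, 2, 3]
Op 12: conn=-55 S1=41 S2=-11 S3=2 blocked=[1, 2, 3]
Op 13: conn=-55 S1=41 S2=-11 S3=16 blocked=[1, 2, 3]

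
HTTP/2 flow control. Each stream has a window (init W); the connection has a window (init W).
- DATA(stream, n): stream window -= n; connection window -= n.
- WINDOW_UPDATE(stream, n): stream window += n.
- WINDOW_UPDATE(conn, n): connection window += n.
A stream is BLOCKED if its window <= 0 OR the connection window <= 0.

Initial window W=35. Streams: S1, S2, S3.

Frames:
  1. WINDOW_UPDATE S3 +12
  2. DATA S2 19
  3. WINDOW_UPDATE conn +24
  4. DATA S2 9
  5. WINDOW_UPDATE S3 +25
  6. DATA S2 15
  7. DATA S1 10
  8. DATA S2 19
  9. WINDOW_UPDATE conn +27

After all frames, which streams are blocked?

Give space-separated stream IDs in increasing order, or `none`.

Op 1: conn=35 S1=35 S2=35 S3=47 blocked=[]
Op 2: conn=16 S1=35 S2=16 S3=47 blocked=[]
Op 3: conn=40 S1=35 S2=16 S3=47 blocked=[]
Op 4: conn=31 S1=35 S2=7 S3=47 blocked=[]
Op 5: conn=31 S1=35 S2=7 S3=72 blocked=[]
Op 6: conn=16 S1=35 S2=-8 S3=72 blocked=[2]
Op 7: conn=6 S1=25 S2=-8 S3=72 blocked=[2]
Op 8: conn=-13 S1=25 S2=-27 S3=72 blocked=[1, 2, 3]
Op 9: conn=14 S1=25 S2=-27 S3=72 blocked=[2]

Answer: S2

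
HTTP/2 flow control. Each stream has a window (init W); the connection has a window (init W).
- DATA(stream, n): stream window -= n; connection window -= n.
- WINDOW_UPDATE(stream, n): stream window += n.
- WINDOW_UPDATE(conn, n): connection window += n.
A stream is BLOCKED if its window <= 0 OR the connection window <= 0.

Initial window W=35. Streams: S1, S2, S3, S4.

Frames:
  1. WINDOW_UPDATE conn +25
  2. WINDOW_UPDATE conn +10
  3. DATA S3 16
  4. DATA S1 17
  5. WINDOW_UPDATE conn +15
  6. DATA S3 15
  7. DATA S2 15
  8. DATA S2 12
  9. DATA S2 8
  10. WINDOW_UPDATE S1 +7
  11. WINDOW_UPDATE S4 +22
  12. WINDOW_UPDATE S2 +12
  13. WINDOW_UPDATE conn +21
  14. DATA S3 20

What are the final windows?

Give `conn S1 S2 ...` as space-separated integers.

Op 1: conn=60 S1=35 S2=35 S3=35 S4=35 blocked=[]
Op 2: conn=70 S1=35 S2=35 S3=35 S4=35 blocked=[]
Op 3: conn=54 S1=35 S2=35 S3=19 S4=35 blocked=[]
Op 4: conn=37 S1=18 S2=35 S3=19 S4=35 blocked=[]
Op 5: conn=52 S1=18 S2=35 S3=19 S4=35 blocked=[]
Op 6: conn=37 S1=18 S2=35 S3=4 S4=35 blocked=[]
Op 7: conn=22 S1=18 S2=20 S3=4 S4=35 blocked=[]
Op 8: conn=10 S1=18 S2=8 S3=4 S4=35 blocked=[]
Op 9: conn=2 S1=18 S2=0 S3=4 S4=35 blocked=[2]
Op 10: conn=2 S1=25 S2=0 S3=4 S4=35 blocked=[2]
Op 11: conn=2 S1=25 S2=0 S3=4 S4=57 blocked=[2]
Op 12: conn=2 S1=25 S2=12 S3=4 S4=57 blocked=[]
Op 13: conn=23 S1=25 S2=12 S3=4 S4=57 blocked=[]
Op 14: conn=3 S1=25 S2=12 S3=-16 S4=57 blocked=[3]

Answer: 3 25 12 -16 57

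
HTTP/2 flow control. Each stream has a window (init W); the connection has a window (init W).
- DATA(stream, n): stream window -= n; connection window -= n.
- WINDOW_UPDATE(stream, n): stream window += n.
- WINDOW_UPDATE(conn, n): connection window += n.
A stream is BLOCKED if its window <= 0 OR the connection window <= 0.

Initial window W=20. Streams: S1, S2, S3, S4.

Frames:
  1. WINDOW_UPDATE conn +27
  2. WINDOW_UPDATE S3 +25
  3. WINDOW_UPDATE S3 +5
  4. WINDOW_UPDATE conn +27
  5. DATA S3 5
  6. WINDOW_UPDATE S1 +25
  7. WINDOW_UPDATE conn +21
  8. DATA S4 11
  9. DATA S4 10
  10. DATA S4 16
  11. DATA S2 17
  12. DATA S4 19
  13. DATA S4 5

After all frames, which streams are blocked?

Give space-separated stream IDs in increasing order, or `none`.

Op 1: conn=47 S1=20 S2=20 S3=20 S4=20 blocked=[]
Op 2: conn=47 S1=20 S2=20 S3=45 S4=20 blocked=[]
Op 3: conn=47 S1=20 S2=20 S3=50 S4=20 blocked=[]
Op 4: conn=74 S1=20 S2=20 S3=50 S4=20 blocked=[]
Op 5: conn=69 S1=20 S2=20 S3=45 S4=20 blocked=[]
Op 6: conn=69 S1=45 S2=20 S3=45 S4=20 blocked=[]
Op 7: conn=90 S1=45 S2=20 S3=45 S4=20 blocked=[]
Op 8: conn=79 S1=45 S2=20 S3=45 S4=9 blocked=[]
Op 9: conn=69 S1=45 S2=20 S3=45 S4=-1 blocked=[4]
Op 10: conn=53 S1=45 S2=20 S3=45 S4=-17 blocked=[4]
Op 11: conn=36 S1=45 S2=3 S3=45 S4=-17 blocked=[4]
Op 12: conn=17 S1=45 S2=3 S3=45 S4=-36 blocked=[4]
Op 13: conn=12 S1=45 S2=3 S3=45 S4=-41 blocked=[4]

Answer: S4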